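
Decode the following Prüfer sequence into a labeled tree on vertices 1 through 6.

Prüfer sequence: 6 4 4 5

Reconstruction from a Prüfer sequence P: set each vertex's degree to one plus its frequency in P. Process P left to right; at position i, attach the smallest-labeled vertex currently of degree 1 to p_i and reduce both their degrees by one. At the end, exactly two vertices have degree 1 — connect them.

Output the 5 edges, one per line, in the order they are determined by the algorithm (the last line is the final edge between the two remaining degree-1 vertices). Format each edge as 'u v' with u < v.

Answer: 1 6
2 4
3 4
4 5
5 6

Derivation:
Initial degrees: {1:1, 2:1, 3:1, 4:3, 5:2, 6:2}
Step 1: smallest deg-1 vertex = 1, p_1 = 6. Add edge {1,6}. Now deg[1]=0, deg[6]=1.
Step 2: smallest deg-1 vertex = 2, p_2 = 4. Add edge {2,4}. Now deg[2]=0, deg[4]=2.
Step 3: smallest deg-1 vertex = 3, p_3 = 4. Add edge {3,4}. Now deg[3]=0, deg[4]=1.
Step 4: smallest deg-1 vertex = 4, p_4 = 5. Add edge {4,5}. Now deg[4]=0, deg[5]=1.
Final: two remaining deg-1 vertices are 5, 6. Add edge {5,6}.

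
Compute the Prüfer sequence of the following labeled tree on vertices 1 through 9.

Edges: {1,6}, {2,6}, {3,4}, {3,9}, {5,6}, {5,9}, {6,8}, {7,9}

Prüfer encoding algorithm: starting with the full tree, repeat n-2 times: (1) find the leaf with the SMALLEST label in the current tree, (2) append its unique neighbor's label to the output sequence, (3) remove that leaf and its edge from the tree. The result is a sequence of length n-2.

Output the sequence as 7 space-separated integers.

Answer: 6 6 3 9 9 6 5

Derivation:
Step 1: leaves = {1,2,4,7,8}. Remove smallest leaf 1, emit neighbor 6.
Step 2: leaves = {2,4,7,8}. Remove smallest leaf 2, emit neighbor 6.
Step 3: leaves = {4,7,8}. Remove smallest leaf 4, emit neighbor 3.
Step 4: leaves = {3,7,8}. Remove smallest leaf 3, emit neighbor 9.
Step 5: leaves = {7,8}. Remove smallest leaf 7, emit neighbor 9.
Step 6: leaves = {8,9}. Remove smallest leaf 8, emit neighbor 6.
Step 7: leaves = {6,9}. Remove smallest leaf 6, emit neighbor 5.
Done: 2 vertices remain (5, 9). Sequence = [6 6 3 9 9 6 5]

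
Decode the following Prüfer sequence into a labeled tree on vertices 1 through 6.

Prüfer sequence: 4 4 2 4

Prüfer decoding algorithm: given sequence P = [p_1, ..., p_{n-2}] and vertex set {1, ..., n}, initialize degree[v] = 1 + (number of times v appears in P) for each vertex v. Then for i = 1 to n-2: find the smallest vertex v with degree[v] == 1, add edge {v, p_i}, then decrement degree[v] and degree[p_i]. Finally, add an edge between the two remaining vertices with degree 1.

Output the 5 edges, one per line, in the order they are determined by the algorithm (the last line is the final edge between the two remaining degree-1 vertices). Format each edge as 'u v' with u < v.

Answer: 1 4
3 4
2 5
2 4
4 6

Derivation:
Initial degrees: {1:1, 2:2, 3:1, 4:4, 5:1, 6:1}
Step 1: smallest deg-1 vertex = 1, p_1 = 4. Add edge {1,4}. Now deg[1]=0, deg[4]=3.
Step 2: smallest deg-1 vertex = 3, p_2 = 4. Add edge {3,4}. Now deg[3]=0, deg[4]=2.
Step 3: smallest deg-1 vertex = 5, p_3 = 2. Add edge {2,5}. Now deg[5]=0, deg[2]=1.
Step 4: smallest deg-1 vertex = 2, p_4 = 4. Add edge {2,4}. Now deg[2]=0, deg[4]=1.
Final: two remaining deg-1 vertices are 4, 6. Add edge {4,6}.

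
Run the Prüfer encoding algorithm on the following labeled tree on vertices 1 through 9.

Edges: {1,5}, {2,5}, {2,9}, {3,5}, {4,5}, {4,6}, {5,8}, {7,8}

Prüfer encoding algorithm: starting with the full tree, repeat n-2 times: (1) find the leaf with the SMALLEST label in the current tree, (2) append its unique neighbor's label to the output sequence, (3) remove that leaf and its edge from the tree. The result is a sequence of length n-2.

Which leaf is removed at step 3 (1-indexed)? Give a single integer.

Step 1: current leaves = {1,3,6,7,9}. Remove leaf 1 (neighbor: 5).
Step 2: current leaves = {3,6,7,9}. Remove leaf 3 (neighbor: 5).
Step 3: current leaves = {6,7,9}. Remove leaf 6 (neighbor: 4).

Answer: 6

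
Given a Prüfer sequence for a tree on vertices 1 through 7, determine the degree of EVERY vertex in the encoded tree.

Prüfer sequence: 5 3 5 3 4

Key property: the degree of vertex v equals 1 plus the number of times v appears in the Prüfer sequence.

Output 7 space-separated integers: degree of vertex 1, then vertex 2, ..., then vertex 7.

Answer: 1 1 3 2 3 1 1

Derivation:
p_1 = 5: count[5] becomes 1
p_2 = 3: count[3] becomes 1
p_3 = 5: count[5] becomes 2
p_4 = 3: count[3] becomes 2
p_5 = 4: count[4] becomes 1
Degrees (1 + count): deg[1]=1+0=1, deg[2]=1+0=1, deg[3]=1+2=3, deg[4]=1+1=2, deg[5]=1+2=3, deg[6]=1+0=1, deg[7]=1+0=1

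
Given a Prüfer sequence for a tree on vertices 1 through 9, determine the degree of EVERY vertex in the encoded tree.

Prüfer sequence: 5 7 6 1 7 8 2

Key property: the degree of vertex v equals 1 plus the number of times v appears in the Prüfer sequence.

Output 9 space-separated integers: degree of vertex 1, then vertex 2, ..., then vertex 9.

Answer: 2 2 1 1 2 2 3 2 1

Derivation:
p_1 = 5: count[5] becomes 1
p_2 = 7: count[7] becomes 1
p_3 = 6: count[6] becomes 1
p_4 = 1: count[1] becomes 1
p_5 = 7: count[7] becomes 2
p_6 = 8: count[8] becomes 1
p_7 = 2: count[2] becomes 1
Degrees (1 + count): deg[1]=1+1=2, deg[2]=1+1=2, deg[3]=1+0=1, deg[4]=1+0=1, deg[5]=1+1=2, deg[6]=1+1=2, deg[7]=1+2=3, deg[8]=1+1=2, deg[9]=1+0=1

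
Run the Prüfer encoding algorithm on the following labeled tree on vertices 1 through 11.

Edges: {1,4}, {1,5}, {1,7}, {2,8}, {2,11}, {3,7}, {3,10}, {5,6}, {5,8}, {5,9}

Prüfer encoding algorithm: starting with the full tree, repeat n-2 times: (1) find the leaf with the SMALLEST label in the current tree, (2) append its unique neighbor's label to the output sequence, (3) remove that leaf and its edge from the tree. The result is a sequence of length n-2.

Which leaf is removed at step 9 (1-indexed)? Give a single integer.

Answer: 8

Derivation:
Step 1: current leaves = {4,6,9,10,11}. Remove leaf 4 (neighbor: 1).
Step 2: current leaves = {6,9,10,11}. Remove leaf 6 (neighbor: 5).
Step 3: current leaves = {9,10,11}. Remove leaf 9 (neighbor: 5).
Step 4: current leaves = {10,11}. Remove leaf 10 (neighbor: 3).
Step 5: current leaves = {3,11}. Remove leaf 3 (neighbor: 7).
Step 6: current leaves = {7,11}. Remove leaf 7 (neighbor: 1).
Step 7: current leaves = {1,11}. Remove leaf 1 (neighbor: 5).
Step 8: current leaves = {5,11}. Remove leaf 5 (neighbor: 8).
Step 9: current leaves = {8,11}. Remove leaf 8 (neighbor: 2).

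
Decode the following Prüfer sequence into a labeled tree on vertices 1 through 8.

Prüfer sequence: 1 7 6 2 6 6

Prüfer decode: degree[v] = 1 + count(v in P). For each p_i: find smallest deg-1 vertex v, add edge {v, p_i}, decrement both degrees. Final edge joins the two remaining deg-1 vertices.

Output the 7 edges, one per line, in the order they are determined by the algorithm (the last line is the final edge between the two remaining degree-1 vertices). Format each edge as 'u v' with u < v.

Answer: 1 3
1 7
4 6
2 5
2 6
6 7
6 8

Derivation:
Initial degrees: {1:2, 2:2, 3:1, 4:1, 5:1, 6:4, 7:2, 8:1}
Step 1: smallest deg-1 vertex = 3, p_1 = 1. Add edge {1,3}. Now deg[3]=0, deg[1]=1.
Step 2: smallest deg-1 vertex = 1, p_2 = 7. Add edge {1,7}. Now deg[1]=0, deg[7]=1.
Step 3: smallest deg-1 vertex = 4, p_3 = 6. Add edge {4,6}. Now deg[4]=0, deg[6]=3.
Step 4: smallest deg-1 vertex = 5, p_4 = 2. Add edge {2,5}. Now deg[5]=0, deg[2]=1.
Step 5: smallest deg-1 vertex = 2, p_5 = 6. Add edge {2,6}. Now deg[2]=0, deg[6]=2.
Step 6: smallest deg-1 vertex = 7, p_6 = 6. Add edge {6,7}. Now deg[7]=0, deg[6]=1.
Final: two remaining deg-1 vertices are 6, 8. Add edge {6,8}.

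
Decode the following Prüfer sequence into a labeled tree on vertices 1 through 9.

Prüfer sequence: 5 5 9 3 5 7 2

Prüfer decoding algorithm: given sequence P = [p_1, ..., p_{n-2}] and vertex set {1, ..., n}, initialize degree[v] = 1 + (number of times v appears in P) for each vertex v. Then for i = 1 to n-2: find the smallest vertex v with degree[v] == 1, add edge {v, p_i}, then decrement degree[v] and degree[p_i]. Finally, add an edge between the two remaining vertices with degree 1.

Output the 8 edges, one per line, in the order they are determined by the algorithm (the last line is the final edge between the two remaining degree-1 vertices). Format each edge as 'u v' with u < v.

Initial degrees: {1:1, 2:2, 3:2, 4:1, 5:4, 6:1, 7:2, 8:1, 9:2}
Step 1: smallest deg-1 vertex = 1, p_1 = 5. Add edge {1,5}. Now deg[1]=0, deg[5]=3.
Step 2: smallest deg-1 vertex = 4, p_2 = 5. Add edge {4,5}. Now deg[4]=0, deg[5]=2.
Step 3: smallest deg-1 vertex = 6, p_3 = 9. Add edge {6,9}. Now deg[6]=0, deg[9]=1.
Step 4: smallest deg-1 vertex = 8, p_4 = 3. Add edge {3,8}. Now deg[8]=0, deg[3]=1.
Step 5: smallest deg-1 vertex = 3, p_5 = 5. Add edge {3,5}. Now deg[3]=0, deg[5]=1.
Step 6: smallest deg-1 vertex = 5, p_6 = 7. Add edge {5,7}. Now deg[5]=0, deg[7]=1.
Step 7: smallest deg-1 vertex = 7, p_7 = 2. Add edge {2,7}. Now deg[7]=0, deg[2]=1.
Final: two remaining deg-1 vertices are 2, 9. Add edge {2,9}.

Answer: 1 5
4 5
6 9
3 8
3 5
5 7
2 7
2 9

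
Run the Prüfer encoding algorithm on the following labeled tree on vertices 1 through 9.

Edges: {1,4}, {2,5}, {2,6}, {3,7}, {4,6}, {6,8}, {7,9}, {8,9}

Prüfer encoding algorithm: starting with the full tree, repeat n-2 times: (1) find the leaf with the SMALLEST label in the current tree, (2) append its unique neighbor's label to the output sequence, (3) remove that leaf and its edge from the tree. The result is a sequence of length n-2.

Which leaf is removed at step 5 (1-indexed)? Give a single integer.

Answer: 2

Derivation:
Step 1: current leaves = {1,3,5}. Remove leaf 1 (neighbor: 4).
Step 2: current leaves = {3,4,5}. Remove leaf 3 (neighbor: 7).
Step 3: current leaves = {4,5,7}. Remove leaf 4 (neighbor: 6).
Step 4: current leaves = {5,7}. Remove leaf 5 (neighbor: 2).
Step 5: current leaves = {2,7}. Remove leaf 2 (neighbor: 6).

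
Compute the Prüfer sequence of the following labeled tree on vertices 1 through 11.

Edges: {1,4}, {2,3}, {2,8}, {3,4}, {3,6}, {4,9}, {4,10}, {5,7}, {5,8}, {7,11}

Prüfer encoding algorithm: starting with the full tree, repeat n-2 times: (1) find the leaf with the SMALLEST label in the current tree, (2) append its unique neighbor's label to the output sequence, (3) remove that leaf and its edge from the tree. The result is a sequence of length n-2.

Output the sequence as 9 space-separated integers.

Answer: 4 3 4 4 3 2 8 5 7

Derivation:
Step 1: leaves = {1,6,9,10,11}. Remove smallest leaf 1, emit neighbor 4.
Step 2: leaves = {6,9,10,11}. Remove smallest leaf 6, emit neighbor 3.
Step 3: leaves = {9,10,11}. Remove smallest leaf 9, emit neighbor 4.
Step 4: leaves = {10,11}. Remove smallest leaf 10, emit neighbor 4.
Step 5: leaves = {4,11}. Remove smallest leaf 4, emit neighbor 3.
Step 6: leaves = {3,11}. Remove smallest leaf 3, emit neighbor 2.
Step 7: leaves = {2,11}. Remove smallest leaf 2, emit neighbor 8.
Step 8: leaves = {8,11}. Remove smallest leaf 8, emit neighbor 5.
Step 9: leaves = {5,11}. Remove smallest leaf 5, emit neighbor 7.
Done: 2 vertices remain (7, 11). Sequence = [4 3 4 4 3 2 8 5 7]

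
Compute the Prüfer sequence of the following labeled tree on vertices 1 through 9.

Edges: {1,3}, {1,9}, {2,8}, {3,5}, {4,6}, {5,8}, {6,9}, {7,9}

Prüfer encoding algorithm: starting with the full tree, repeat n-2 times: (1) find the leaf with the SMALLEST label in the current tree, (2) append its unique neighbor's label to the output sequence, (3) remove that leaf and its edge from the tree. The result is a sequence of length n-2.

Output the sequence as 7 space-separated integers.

Step 1: leaves = {2,4,7}. Remove smallest leaf 2, emit neighbor 8.
Step 2: leaves = {4,7,8}. Remove smallest leaf 4, emit neighbor 6.
Step 3: leaves = {6,7,8}. Remove smallest leaf 6, emit neighbor 9.
Step 4: leaves = {7,8}. Remove smallest leaf 7, emit neighbor 9.
Step 5: leaves = {8,9}. Remove smallest leaf 8, emit neighbor 5.
Step 6: leaves = {5,9}. Remove smallest leaf 5, emit neighbor 3.
Step 7: leaves = {3,9}. Remove smallest leaf 3, emit neighbor 1.
Done: 2 vertices remain (1, 9). Sequence = [8 6 9 9 5 3 1]

Answer: 8 6 9 9 5 3 1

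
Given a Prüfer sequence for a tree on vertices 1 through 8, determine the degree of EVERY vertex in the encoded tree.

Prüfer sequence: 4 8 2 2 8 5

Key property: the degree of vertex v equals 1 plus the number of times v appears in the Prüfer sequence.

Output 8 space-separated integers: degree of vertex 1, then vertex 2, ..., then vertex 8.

p_1 = 4: count[4] becomes 1
p_2 = 8: count[8] becomes 1
p_3 = 2: count[2] becomes 1
p_4 = 2: count[2] becomes 2
p_5 = 8: count[8] becomes 2
p_6 = 5: count[5] becomes 1
Degrees (1 + count): deg[1]=1+0=1, deg[2]=1+2=3, deg[3]=1+0=1, deg[4]=1+1=2, deg[5]=1+1=2, deg[6]=1+0=1, deg[7]=1+0=1, deg[8]=1+2=3

Answer: 1 3 1 2 2 1 1 3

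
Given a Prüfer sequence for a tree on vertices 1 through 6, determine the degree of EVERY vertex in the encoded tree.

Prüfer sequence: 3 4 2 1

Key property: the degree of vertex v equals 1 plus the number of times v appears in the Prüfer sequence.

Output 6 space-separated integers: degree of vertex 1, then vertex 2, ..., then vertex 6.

p_1 = 3: count[3] becomes 1
p_2 = 4: count[4] becomes 1
p_3 = 2: count[2] becomes 1
p_4 = 1: count[1] becomes 1
Degrees (1 + count): deg[1]=1+1=2, deg[2]=1+1=2, deg[3]=1+1=2, deg[4]=1+1=2, deg[5]=1+0=1, deg[6]=1+0=1

Answer: 2 2 2 2 1 1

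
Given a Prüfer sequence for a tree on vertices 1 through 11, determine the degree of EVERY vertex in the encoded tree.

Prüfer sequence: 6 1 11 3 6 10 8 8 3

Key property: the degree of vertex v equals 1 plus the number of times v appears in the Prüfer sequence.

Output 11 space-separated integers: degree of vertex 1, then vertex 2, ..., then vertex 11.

p_1 = 6: count[6] becomes 1
p_2 = 1: count[1] becomes 1
p_3 = 11: count[11] becomes 1
p_4 = 3: count[3] becomes 1
p_5 = 6: count[6] becomes 2
p_6 = 10: count[10] becomes 1
p_7 = 8: count[8] becomes 1
p_8 = 8: count[8] becomes 2
p_9 = 3: count[3] becomes 2
Degrees (1 + count): deg[1]=1+1=2, deg[2]=1+0=1, deg[3]=1+2=3, deg[4]=1+0=1, deg[5]=1+0=1, deg[6]=1+2=3, deg[7]=1+0=1, deg[8]=1+2=3, deg[9]=1+0=1, deg[10]=1+1=2, deg[11]=1+1=2

Answer: 2 1 3 1 1 3 1 3 1 2 2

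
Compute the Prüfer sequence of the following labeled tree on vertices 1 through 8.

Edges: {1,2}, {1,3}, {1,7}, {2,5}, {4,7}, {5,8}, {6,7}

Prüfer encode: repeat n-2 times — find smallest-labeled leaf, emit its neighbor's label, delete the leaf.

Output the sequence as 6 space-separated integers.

Answer: 1 7 7 1 2 5

Derivation:
Step 1: leaves = {3,4,6,8}. Remove smallest leaf 3, emit neighbor 1.
Step 2: leaves = {4,6,8}. Remove smallest leaf 4, emit neighbor 7.
Step 3: leaves = {6,8}. Remove smallest leaf 6, emit neighbor 7.
Step 4: leaves = {7,8}. Remove smallest leaf 7, emit neighbor 1.
Step 5: leaves = {1,8}. Remove smallest leaf 1, emit neighbor 2.
Step 6: leaves = {2,8}. Remove smallest leaf 2, emit neighbor 5.
Done: 2 vertices remain (5, 8). Sequence = [1 7 7 1 2 5]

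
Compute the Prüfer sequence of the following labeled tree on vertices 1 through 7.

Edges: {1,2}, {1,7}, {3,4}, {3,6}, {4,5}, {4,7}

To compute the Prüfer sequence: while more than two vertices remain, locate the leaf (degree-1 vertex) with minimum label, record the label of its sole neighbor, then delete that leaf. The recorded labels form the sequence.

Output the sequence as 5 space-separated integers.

Answer: 1 7 4 3 4

Derivation:
Step 1: leaves = {2,5,6}. Remove smallest leaf 2, emit neighbor 1.
Step 2: leaves = {1,5,6}. Remove smallest leaf 1, emit neighbor 7.
Step 3: leaves = {5,6,7}. Remove smallest leaf 5, emit neighbor 4.
Step 4: leaves = {6,7}. Remove smallest leaf 6, emit neighbor 3.
Step 5: leaves = {3,7}. Remove smallest leaf 3, emit neighbor 4.
Done: 2 vertices remain (4, 7). Sequence = [1 7 4 3 4]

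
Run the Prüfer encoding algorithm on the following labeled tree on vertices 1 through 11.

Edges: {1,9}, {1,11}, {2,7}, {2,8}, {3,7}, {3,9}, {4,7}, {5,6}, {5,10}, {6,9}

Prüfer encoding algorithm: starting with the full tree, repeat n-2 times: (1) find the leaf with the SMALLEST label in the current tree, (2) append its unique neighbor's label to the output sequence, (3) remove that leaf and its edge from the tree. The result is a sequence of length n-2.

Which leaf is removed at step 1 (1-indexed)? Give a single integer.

Answer: 4

Derivation:
Step 1: current leaves = {4,8,10,11}. Remove leaf 4 (neighbor: 7).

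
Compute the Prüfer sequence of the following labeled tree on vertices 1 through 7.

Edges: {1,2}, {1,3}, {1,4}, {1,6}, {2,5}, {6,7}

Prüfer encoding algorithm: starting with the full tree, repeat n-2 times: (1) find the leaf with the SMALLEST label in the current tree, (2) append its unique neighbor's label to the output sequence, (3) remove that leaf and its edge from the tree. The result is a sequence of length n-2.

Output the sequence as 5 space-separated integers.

Answer: 1 1 2 1 6

Derivation:
Step 1: leaves = {3,4,5,7}. Remove smallest leaf 3, emit neighbor 1.
Step 2: leaves = {4,5,7}. Remove smallest leaf 4, emit neighbor 1.
Step 3: leaves = {5,7}. Remove smallest leaf 5, emit neighbor 2.
Step 4: leaves = {2,7}. Remove smallest leaf 2, emit neighbor 1.
Step 5: leaves = {1,7}. Remove smallest leaf 1, emit neighbor 6.
Done: 2 vertices remain (6, 7). Sequence = [1 1 2 1 6]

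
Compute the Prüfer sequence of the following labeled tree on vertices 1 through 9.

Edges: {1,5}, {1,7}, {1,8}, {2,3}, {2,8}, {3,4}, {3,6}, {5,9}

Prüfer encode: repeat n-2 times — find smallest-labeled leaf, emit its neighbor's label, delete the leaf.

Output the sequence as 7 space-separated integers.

Step 1: leaves = {4,6,7,9}. Remove smallest leaf 4, emit neighbor 3.
Step 2: leaves = {6,7,9}. Remove smallest leaf 6, emit neighbor 3.
Step 3: leaves = {3,7,9}. Remove smallest leaf 3, emit neighbor 2.
Step 4: leaves = {2,7,9}. Remove smallest leaf 2, emit neighbor 8.
Step 5: leaves = {7,8,9}. Remove smallest leaf 7, emit neighbor 1.
Step 6: leaves = {8,9}. Remove smallest leaf 8, emit neighbor 1.
Step 7: leaves = {1,9}. Remove smallest leaf 1, emit neighbor 5.
Done: 2 vertices remain (5, 9). Sequence = [3 3 2 8 1 1 5]

Answer: 3 3 2 8 1 1 5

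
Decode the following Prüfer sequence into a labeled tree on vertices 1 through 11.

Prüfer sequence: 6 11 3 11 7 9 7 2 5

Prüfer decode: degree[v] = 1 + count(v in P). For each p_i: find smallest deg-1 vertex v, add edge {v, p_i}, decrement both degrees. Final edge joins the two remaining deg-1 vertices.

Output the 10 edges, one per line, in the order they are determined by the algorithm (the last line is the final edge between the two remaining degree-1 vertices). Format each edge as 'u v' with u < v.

Answer: 1 6
4 11
3 6
3 11
7 8
9 10
7 9
2 7
2 5
5 11

Derivation:
Initial degrees: {1:1, 2:2, 3:2, 4:1, 5:2, 6:2, 7:3, 8:1, 9:2, 10:1, 11:3}
Step 1: smallest deg-1 vertex = 1, p_1 = 6. Add edge {1,6}. Now deg[1]=0, deg[6]=1.
Step 2: smallest deg-1 vertex = 4, p_2 = 11. Add edge {4,11}. Now deg[4]=0, deg[11]=2.
Step 3: smallest deg-1 vertex = 6, p_3 = 3. Add edge {3,6}. Now deg[6]=0, deg[3]=1.
Step 4: smallest deg-1 vertex = 3, p_4 = 11. Add edge {3,11}. Now deg[3]=0, deg[11]=1.
Step 5: smallest deg-1 vertex = 8, p_5 = 7. Add edge {7,8}. Now deg[8]=0, deg[7]=2.
Step 6: smallest deg-1 vertex = 10, p_6 = 9. Add edge {9,10}. Now deg[10]=0, deg[9]=1.
Step 7: smallest deg-1 vertex = 9, p_7 = 7. Add edge {7,9}. Now deg[9]=0, deg[7]=1.
Step 8: smallest deg-1 vertex = 7, p_8 = 2. Add edge {2,7}. Now deg[7]=0, deg[2]=1.
Step 9: smallest deg-1 vertex = 2, p_9 = 5. Add edge {2,5}. Now deg[2]=0, deg[5]=1.
Final: two remaining deg-1 vertices are 5, 11. Add edge {5,11}.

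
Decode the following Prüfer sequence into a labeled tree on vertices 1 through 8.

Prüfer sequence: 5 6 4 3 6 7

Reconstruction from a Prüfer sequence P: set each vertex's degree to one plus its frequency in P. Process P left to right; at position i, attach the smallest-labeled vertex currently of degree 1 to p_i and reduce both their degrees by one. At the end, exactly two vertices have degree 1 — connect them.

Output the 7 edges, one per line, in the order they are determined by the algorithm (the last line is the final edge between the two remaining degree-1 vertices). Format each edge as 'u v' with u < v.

Answer: 1 5
2 6
4 5
3 4
3 6
6 7
7 8

Derivation:
Initial degrees: {1:1, 2:1, 3:2, 4:2, 5:2, 6:3, 7:2, 8:1}
Step 1: smallest deg-1 vertex = 1, p_1 = 5. Add edge {1,5}. Now deg[1]=0, deg[5]=1.
Step 2: smallest deg-1 vertex = 2, p_2 = 6. Add edge {2,6}. Now deg[2]=0, deg[6]=2.
Step 3: smallest deg-1 vertex = 5, p_3 = 4. Add edge {4,5}. Now deg[5]=0, deg[4]=1.
Step 4: smallest deg-1 vertex = 4, p_4 = 3. Add edge {3,4}. Now deg[4]=0, deg[3]=1.
Step 5: smallest deg-1 vertex = 3, p_5 = 6. Add edge {3,6}. Now deg[3]=0, deg[6]=1.
Step 6: smallest deg-1 vertex = 6, p_6 = 7. Add edge {6,7}. Now deg[6]=0, deg[7]=1.
Final: two remaining deg-1 vertices are 7, 8. Add edge {7,8}.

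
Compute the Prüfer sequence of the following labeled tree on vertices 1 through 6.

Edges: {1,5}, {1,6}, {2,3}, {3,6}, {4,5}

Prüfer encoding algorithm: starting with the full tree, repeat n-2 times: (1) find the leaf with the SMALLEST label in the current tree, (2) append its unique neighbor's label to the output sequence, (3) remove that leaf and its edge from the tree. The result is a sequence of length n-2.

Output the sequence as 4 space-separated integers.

Step 1: leaves = {2,4}. Remove smallest leaf 2, emit neighbor 3.
Step 2: leaves = {3,4}. Remove smallest leaf 3, emit neighbor 6.
Step 3: leaves = {4,6}. Remove smallest leaf 4, emit neighbor 5.
Step 4: leaves = {5,6}. Remove smallest leaf 5, emit neighbor 1.
Done: 2 vertices remain (1, 6). Sequence = [3 6 5 1]

Answer: 3 6 5 1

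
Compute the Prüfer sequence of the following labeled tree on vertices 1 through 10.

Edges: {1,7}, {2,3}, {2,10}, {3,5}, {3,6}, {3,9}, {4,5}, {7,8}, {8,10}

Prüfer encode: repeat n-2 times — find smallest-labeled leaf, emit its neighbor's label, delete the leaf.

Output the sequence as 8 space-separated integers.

Step 1: leaves = {1,4,6,9}. Remove smallest leaf 1, emit neighbor 7.
Step 2: leaves = {4,6,7,9}. Remove smallest leaf 4, emit neighbor 5.
Step 3: leaves = {5,6,7,9}. Remove smallest leaf 5, emit neighbor 3.
Step 4: leaves = {6,7,9}. Remove smallest leaf 6, emit neighbor 3.
Step 5: leaves = {7,9}. Remove smallest leaf 7, emit neighbor 8.
Step 6: leaves = {8,9}. Remove smallest leaf 8, emit neighbor 10.
Step 7: leaves = {9,10}. Remove smallest leaf 9, emit neighbor 3.
Step 8: leaves = {3,10}. Remove smallest leaf 3, emit neighbor 2.
Done: 2 vertices remain (2, 10). Sequence = [7 5 3 3 8 10 3 2]

Answer: 7 5 3 3 8 10 3 2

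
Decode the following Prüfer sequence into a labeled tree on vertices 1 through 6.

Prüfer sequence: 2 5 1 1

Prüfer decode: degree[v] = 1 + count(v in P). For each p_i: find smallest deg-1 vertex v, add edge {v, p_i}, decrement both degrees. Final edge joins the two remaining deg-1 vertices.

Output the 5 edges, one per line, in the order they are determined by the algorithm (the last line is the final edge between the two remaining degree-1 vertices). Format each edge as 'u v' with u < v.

Answer: 2 3
2 5
1 4
1 5
1 6

Derivation:
Initial degrees: {1:3, 2:2, 3:1, 4:1, 5:2, 6:1}
Step 1: smallest deg-1 vertex = 3, p_1 = 2. Add edge {2,3}. Now deg[3]=0, deg[2]=1.
Step 2: smallest deg-1 vertex = 2, p_2 = 5. Add edge {2,5}. Now deg[2]=0, deg[5]=1.
Step 3: smallest deg-1 vertex = 4, p_3 = 1. Add edge {1,4}. Now deg[4]=0, deg[1]=2.
Step 4: smallest deg-1 vertex = 5, p_4 = 1. Add edge {1,5}. Now deg[5]=0, deg[1]=1.
Final: two remaining deg-1 vertices are 1, 6. Add edge {1,6}.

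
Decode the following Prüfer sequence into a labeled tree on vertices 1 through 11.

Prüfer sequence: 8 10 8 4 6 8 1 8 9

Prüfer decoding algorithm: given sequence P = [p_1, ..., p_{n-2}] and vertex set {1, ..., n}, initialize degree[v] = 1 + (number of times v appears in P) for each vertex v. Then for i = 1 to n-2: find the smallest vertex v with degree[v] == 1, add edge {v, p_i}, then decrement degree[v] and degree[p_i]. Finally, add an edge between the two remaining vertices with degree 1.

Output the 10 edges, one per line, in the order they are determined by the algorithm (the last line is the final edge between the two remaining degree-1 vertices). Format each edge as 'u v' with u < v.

Answer: 2 8
3 10
5 8
4 7
4 6
6 8
1 10
1 8
8 9
9 11

Derivation:
Initial degrees: {1:2, 2:1, 3:1, 4:2, 5:1, 6:2, 7:1, 8:5, 9:2, 10:2, 11:1}
Step 1: smallest deg-1 vertex = 2, p_1 = 8. Add edge {2,8}. Now deg[2]=0, deg[8]=4.
Step 2: smallest deg-1 vertex = 3, p_2 = 10. Add edge {3,10}. Now deg[3]=0, deg[10]=1.
Step 3: smallest deg-1 vertex = 5, p_3 = 8. Add edge {5,8}. Now deg[5]=0, deg[8]=3.
Step 4: smallest deg-1 vertex = 7, p_4 = 4. Add edge {4,7}. Now deg[7]=0, deg[4]=1.
Step 5: smallest deg-1 vertex = 4, p_5 = 6. Add edge {4,6}. Now deg[4]=0, deg[6]=1.
Step 6: smallest deg-1 vertex = 6, p_6 = 8. Add edge {6,8}. Now deg[6]=0, deg[8]=2.
Step 7: smallest deg-1 vertex = 10, p_7 = 1. Add edge {1,10}. Now deg[10]=0, deg[1]=1.
Step 8: smallest deg-1 vertex = 1, p_8 = 8. Add edge {1,8}. Now deg[1]=0, deg[8]=1.
Step 9: smallest deg-1 vertex = 8, p_9 = 9. Add edge {8,9}. Now deg[8]=0, deg[9]=1.
Final: two remaining deg-1 vertices are 9, 11. Add edge {9,11}.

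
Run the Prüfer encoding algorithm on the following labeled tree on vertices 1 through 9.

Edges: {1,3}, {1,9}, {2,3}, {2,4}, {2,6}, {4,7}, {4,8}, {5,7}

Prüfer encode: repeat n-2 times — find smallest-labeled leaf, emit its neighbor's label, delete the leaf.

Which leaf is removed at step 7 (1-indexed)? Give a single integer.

Answer: 3

Derivation:
Step 1: current leaves = {5,6,8,9}. Remove leaf 5 (neighbor: 7).
Step 2: current leaves = {6,7,8,9}. Remove leaf 6 (neighbor: 2).
Step 3: current leaves = {7,8,9}. Remove leaf 7 (neighbor: 4).
Step 4: current leaves = {8,9}. Remove leaf 8 (neighbor: 4).
Step 5: current leaves = {4,9}. Remove leaf 4 (neighbor: 2).
Step 6: current leaves = {2,9}. Remove leaf 2 (neighbor: 3).
Step 7: current leaves = {3,9}. Remove leaf 3 (neighbor: 1).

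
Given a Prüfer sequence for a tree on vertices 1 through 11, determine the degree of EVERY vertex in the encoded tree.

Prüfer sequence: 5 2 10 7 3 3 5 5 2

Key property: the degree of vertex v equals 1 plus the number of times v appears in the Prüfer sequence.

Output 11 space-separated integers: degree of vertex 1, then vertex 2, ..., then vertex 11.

p_1 = 5: count[5] becomes 1
p_2 = 2: count[2] becomes 1
p_3 = 10: count[10] becomes 1
p_4 = 7: count[7] becomes 1
p_5 = 3: count[3] becomes 1
p_6 = 3: count[3] becomes 2
p_7 = 5: count[5] becomes 2
p_8 = 5: count[5] becomes 3
p_9 = 2: count[2] becomes 2
Degrees (1 + count): deg[1]=1+0=1, deg[2]=1+2=3, deg[3]=1+2=3, deg[4]=1+0=1, deg[5]=1+3=4, deg[6]=1+0=1, deg[7]=1+1=2, deg[8]=1+0=1, deg[9]=1+0=1, deg[10]=1+1=2, deg[11]=1+0=1

Answer: 1 3 3 1 4 1 2 1 1 2 1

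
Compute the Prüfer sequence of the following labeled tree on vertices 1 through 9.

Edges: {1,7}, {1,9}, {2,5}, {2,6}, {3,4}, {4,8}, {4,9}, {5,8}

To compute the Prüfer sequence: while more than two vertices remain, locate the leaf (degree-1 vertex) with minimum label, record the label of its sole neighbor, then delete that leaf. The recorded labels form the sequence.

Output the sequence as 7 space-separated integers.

Answer: 4 2 5 8 1 9 4

Derivation:
Step 1: leaves = {3,6,7}. Remove smallest leaf 3, emit neighbor 4.
Step 2: leaves = {6,7}. Remove smallest leaf 6, emit neighbor 2.
Step 3: leaves = {2,7}. Remove smallest leaf 2, emit neighbor 5.
Step 4: leaves = {5,7}. Remove smallest leaf 5, emit neighbor 8.
Step 5: leaves = {7,8}. Remove smallest leaf 7, emit neighbor 1.
Step 6: leaves = {1,8}. Remove smallest leaf 1, emit neighbor 9.
Step 7: leaves = {8,9}. Remove smallest leaf 8, emit neighbor 4.
Done: 2 vertices remain (4, 9). Sequence = [4 2 5 8 1 9 4]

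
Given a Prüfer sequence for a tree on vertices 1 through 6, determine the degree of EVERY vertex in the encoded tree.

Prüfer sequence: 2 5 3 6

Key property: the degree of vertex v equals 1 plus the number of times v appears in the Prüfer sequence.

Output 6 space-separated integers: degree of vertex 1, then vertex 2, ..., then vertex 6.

p_1 = 2: count[2] becomes 1
p_2 = 5: count[5] becomes 1
p_3 = 3: count[3] becomes 1
p_4 = 6: count[6] becomes 1
Degrees (1 + count): deg[1]=1+0=1, deg[2]=1+1=2, deg[3]=1+1=2, deg[4]=1+0=1, deg[5]=1+1=2, deg[6]=1+1=2

Answer: 1 2 2 1 2 2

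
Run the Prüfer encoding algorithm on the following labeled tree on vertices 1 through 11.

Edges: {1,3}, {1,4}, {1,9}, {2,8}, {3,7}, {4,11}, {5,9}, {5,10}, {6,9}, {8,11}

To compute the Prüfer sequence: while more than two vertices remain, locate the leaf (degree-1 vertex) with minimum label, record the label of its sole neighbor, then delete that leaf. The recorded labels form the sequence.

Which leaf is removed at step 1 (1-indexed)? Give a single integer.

Step 1: current leaves = {2,6,7,10}. Remove leaf 2 (neighbor: 8).

Answer: 2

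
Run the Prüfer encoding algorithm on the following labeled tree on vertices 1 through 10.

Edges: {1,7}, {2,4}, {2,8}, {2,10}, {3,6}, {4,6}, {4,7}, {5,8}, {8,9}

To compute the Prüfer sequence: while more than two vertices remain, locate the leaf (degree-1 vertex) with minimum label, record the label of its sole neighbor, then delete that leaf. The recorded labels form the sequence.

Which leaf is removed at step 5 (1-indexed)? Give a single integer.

Step 1: current leaves = {1,3,5,9,10}. Remove leaf 1 (neighbor: 7).
Step 2: current leaves = {3,5,7,9,10}. Remove leaf 3 (neighbor: 6).
Step 3: current leaves = {5,6,7,9,10}. Remove leaf 5 (neighbor: 8).
Step 4: current leaves = {6,7,9,10}. Remove leaf 6 (neighbor: 4).
Step 5: current leaves = {7,9,10}. Remove leaf 7 (neighbor: 4).

Answer: 7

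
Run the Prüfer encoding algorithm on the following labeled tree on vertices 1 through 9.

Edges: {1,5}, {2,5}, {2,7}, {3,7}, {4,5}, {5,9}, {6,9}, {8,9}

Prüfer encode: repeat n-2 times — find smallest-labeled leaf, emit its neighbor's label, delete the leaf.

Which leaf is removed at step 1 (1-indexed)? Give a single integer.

Answer: 1

Derivation:
Step 1: current leaves = {1,3,4,6,8}. Remove leaf 1 (neighbor: 5).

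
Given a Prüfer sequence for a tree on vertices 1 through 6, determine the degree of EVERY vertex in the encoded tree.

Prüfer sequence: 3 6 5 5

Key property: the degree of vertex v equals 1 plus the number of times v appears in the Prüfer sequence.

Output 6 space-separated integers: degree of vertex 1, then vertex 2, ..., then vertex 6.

Answer: 1 1 2 1 3 2

Derivation:
p_1 = 3: count[3] becomes 1
p_2 = 6: count[6] becomes 1
p_3 = 5: count[5] becomes 1
p_4 = 5: count[5] becomes 2
Degrees (1 + count): deg[1]=1+0=1, deg[2]=1+0=1, deg[3]=1+1=2, deg[4]=1+0=1, deg[5]=1+2=3, deg[6]=1+1=2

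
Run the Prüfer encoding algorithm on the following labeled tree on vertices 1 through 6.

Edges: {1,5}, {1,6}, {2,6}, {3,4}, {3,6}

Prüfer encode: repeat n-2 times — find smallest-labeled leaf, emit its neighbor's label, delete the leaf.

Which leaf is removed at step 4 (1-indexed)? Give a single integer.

Step 1: current leaves = {2,4,5}. Remove leaf 2 (neighbor: 6).
Step 2: current leaves = {4,5}. Remove leaf 4 (neighbor: 3).
Step 3: current leaves = {3,5}. Remove leaf 3 (neighbor: 6).
Step 4: current leaves = {5,6}. Remove leaf 5 (neighbor: 1).

Answer: 5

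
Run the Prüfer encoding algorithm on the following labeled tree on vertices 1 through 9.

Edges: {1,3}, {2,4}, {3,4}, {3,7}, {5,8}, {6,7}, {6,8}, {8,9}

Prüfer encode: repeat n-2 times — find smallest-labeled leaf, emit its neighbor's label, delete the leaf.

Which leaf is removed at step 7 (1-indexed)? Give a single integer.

Step 1: current leaves = {1,2,5,9}. Remove leaf 1 (neighbor: 3).
Step 2: current leaves = {2,5,9}. Remove leaf 2 (neighbor: 4).
Step 3: current leaves = {4,5,9}. Remove leaf 4 (neighbor: 3).
Step 4: current leaves = {3,5,9}. Remove leaf 3 (neighbor: 7).
Step 5: current leaves = {5,7,9}. Remove leaf 5 (neighbor: 8).
Step 6: current leaves = {7,9}. Remove leaf 7 (neighbor: 6).
Step 7: current leaves = {6,9}. Remove leaf 6 (neighbor: 8).

Answer: 6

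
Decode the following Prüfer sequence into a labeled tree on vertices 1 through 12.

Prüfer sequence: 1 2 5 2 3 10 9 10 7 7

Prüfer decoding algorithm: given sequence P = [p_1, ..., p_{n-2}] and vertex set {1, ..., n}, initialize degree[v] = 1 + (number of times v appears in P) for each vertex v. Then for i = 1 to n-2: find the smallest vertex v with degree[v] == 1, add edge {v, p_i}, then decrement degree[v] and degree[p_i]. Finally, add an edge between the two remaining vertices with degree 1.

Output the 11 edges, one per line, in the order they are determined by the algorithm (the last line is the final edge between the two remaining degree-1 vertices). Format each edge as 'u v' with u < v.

Answer: 1 4
1 2
5 6
2 5
2 3
3 10
8 9
9 10
7 10
7 11
7 12

Derivation:
Initial degrees: {1:2, 2:3, 3:2, 4:1, 5:2, 6:1, 7:3, 8:1, 9:2, 10:3, 11:1, 12:1}
Step 1: smallest deg-1 vertex = 4, p_1 = 1. Add edge {1,4}. Now deg[4]=0, deg[1]=1.
Step 2: smallest deg-1 vertex = 1, p_2 = 2. Add edge {1,2}. Now deg[1]=0, deg[2]=2.
Step 3: smallest deg-1 vertex = 6, p_3 = 5. Add edge {5,6}. Now deg[6]=0, deg[5]=1.
Step 4: smallest deg-1 vertex = 5, p_4 = 2. Add edge {2,5}. Now deg[5]=0, deg[2]=1.
Step 5: smallest deg-1 vertex = 2, p_5 = 3. Add edge {2,3}. Now deg[2]=0, deg[3]=1.
Step 6: smallest deg-1 vertex = 3, p_6 = 10. Add edge {3,10}. Now deg[3]=0, deg[10]=2.
Step 7: smallest deg-1 vertex = 8, p_7 = 9. Add edge {8,9}. Now deg[8]=0, deg[9]=1.
Step 8: smallest deg-1 vertex = 9, p_8 = 10. Add edge {9,10}. Now deg[9]=0, deg[10]=1.
Step 9: smallest deg-1 vertex = 10, p_9 = 7. Add edge {7,10}. Now deg[10]=0, deg[7]=2.
Step 10: smallest deg-1 vertex = 11, p_10 = 7. Add edge {7,11}. Now deg[11]=0, deg[7]=1.
Final: two remaining deg-1 vertices are 7, 12. Add edge {7,12}.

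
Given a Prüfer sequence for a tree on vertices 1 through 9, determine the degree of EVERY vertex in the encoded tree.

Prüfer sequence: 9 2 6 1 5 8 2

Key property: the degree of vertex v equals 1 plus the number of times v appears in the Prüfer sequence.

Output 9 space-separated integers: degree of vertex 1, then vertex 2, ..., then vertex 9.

p_1 = 9: count[9] becomes 1
p_2 = 2: count[2] becomes 1
p_3 = 6: count[6] becomes 1
p_4 = 1: count[1] becomes 1
p_5 = 5: count[5] becomes 1
p_6 = 8: count[8] becomes 1
p_7 = 2: count[2] becomes 2
Degrees (1 + count): deg[1]=1+1=2, deg[2]=1+2=3, deg[3]=1+0=1, deg[4]=1+0=1, deg[5]=1+1=2, deg[6]=1+1=2, deg[7]=1+0=1, deg[8]=1+1=2, deg[9]=1+1=2

Answer: 2 3 1 1 2 2 1 2 2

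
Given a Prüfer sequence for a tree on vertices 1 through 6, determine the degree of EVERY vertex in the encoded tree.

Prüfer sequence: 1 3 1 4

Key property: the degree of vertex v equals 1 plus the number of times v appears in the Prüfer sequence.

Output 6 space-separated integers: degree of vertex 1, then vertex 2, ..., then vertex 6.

Answer: 3 1 2 2 1 1

Derivation:
p_1 = 1: count[1] becomes 1
p_2 = 3: count[3] becomes 1
p_3 = 1: count[1] becomes 2
p_4 = 4: count[4] becomes 1
Degrees (1 + count): deg[1]=1+2=3, deg[2]=1+0=1, deg[3]=1+1=2, deg[4]=1+1=2, deg[5]=1+0=1, deg[6]=1+0=1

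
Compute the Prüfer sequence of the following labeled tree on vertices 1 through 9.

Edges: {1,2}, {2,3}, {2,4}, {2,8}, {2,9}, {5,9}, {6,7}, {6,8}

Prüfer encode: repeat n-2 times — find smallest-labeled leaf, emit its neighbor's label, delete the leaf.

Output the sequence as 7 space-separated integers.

Answer: 2 2 2 9 6 8 2

Derivation:
Step 1: leaves = {1,3,4,5,7}. Remove smallest leaf 1, emit neighbor 2.
Step 2: leaves = {3,4,5,7}. Remove smallest leaf 3, emit neighbor 2.
Step 3: leaves = {4,5,7}. Remove smallest leaf 4, emit neighbor 2.
Step 4: leaves = {5,7}. Remove smallest leaf 5, emit neighbor 9.
Step 5: leaves = {7,9}. Remove smallest leaf 7, emit neighbor 6.
Step 6: leaves = {6,9}. Remove smallest leaf 6, emit neighbor 8.
Step 7: leaves = {8,9}. Remove smallest leaf 8, emit neighbor 2.
Done: 2 vertices remain (2, 9). Sequence = [2 2 2 9 6 8 2]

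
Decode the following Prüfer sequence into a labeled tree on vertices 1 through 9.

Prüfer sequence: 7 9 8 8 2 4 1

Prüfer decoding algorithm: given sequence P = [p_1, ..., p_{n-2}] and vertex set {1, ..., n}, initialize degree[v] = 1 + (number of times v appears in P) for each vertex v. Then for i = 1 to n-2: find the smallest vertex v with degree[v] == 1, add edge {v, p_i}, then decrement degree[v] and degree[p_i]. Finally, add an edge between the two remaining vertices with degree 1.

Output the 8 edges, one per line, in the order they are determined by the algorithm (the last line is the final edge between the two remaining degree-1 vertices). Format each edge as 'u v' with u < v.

Initial degrees: {1:2, 2:2, 3:1, 4:2, 5:1, 6:1, 7:2, 8:3, 9:2}
Step 1: smallest deg-1 vertex = 3, p_1 = 7. Add edge {3,7}. Now deg[3]=0, deg[7]=1.
Step 2: smallest deg-1 vertex = 5, p_2 = 9. Add edge {5,9}. Now deg[5]=0, deg[9]=1.
Step 3: smallest deg-1 vertex = 6, p_3 = 8. Add edge {6,8}. Now deg[6]=0, deg[8]=2.
Step 4: smallest deg-1 vertex = 7, p_4 = 8. Add edge {7,8}. Now deg[7]=0, deg[8]=1.
Step 5: smallest deg-1 vertex = 8, p_5 = 2. Add edge {2,8}. Now deg[8]=0, deg[2]=1.
Step 6: smallest deg-1 vertex = 2, p_6 = 4. Add edge {2,4}. Now deg[2]=0, deg[4]=1.
Step 7: smallest deg-1 vertex = 4, p_7 = 1. Add edge {1,4}. Now deg[4]=0, deg[1]=1.
Final: two remaining deg-1 vertices are 1, 9. Add edge {1,9}.

Answer: 3 7
5 9
6 8
7 8
2 8
2 4
1 4
1 9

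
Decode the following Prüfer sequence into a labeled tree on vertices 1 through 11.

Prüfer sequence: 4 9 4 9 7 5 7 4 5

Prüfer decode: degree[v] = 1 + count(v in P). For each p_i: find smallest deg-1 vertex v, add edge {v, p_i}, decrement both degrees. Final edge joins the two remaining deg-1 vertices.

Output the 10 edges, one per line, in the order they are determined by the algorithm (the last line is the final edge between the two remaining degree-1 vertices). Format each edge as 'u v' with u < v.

Answer: 1 4
2 9
3 4
6 9
7 8
5 9
7 10
4 7
4 5
5 11

Derivation:
Initial degrees: {1:1, 2:1, 3:1, 4:4, 5:3, 6:1, 7:3, 8:1, 9:3, 10:1, 11:1}
Step 1: smallest deg-1 vertex = 1, p_1 = 4. Add edge {1,4}. Now deg[1]=0, deg[4]=3.
Step 2: smallest deg-1 vertex = 2, p_2 = 9. Add edge {2,9}. Now deg[2]=0, deg[9]=2.
Step 3: smallest deg-1 vertex = 3, p_3 = 4. Add edge {3,4}. Now deg[3]=0, deg[4]=2.
Step 4: smallest deg-1 vertex = 6, p_4 = 9. Add edge {6,9}. Now deg[6]=0, deg[9]=1.
Step 5: smallest deg-1 vertex = 8, p_5 = 7. Add edge {7,8}. Now deg[8]=0, deg[7]=2.
Step 6: smallest deg-1 vertex = 9, p_6 = 5. Add edge {5,9}. Now deg[9]=0, deg[5]=2.
Step 7: smallest deg-1 vertex = 10, p_7 = 7. Add edge {7,10}. Now deg[10]=0, deg[7]=1.
Step 8: smallest deg-1 vertex = 7, p_8 = 4. Add edge {4,7}. Now deg[7]=0, deg[4]=1.
Step 9: smallest deg-1 vertex = 4, p_9 = 5. Add edge {4,5}. Now deg[4]=0, deg[5]=1.
Final: two remaining deg-1 vertices are 5, 11. Add edge {5,11}.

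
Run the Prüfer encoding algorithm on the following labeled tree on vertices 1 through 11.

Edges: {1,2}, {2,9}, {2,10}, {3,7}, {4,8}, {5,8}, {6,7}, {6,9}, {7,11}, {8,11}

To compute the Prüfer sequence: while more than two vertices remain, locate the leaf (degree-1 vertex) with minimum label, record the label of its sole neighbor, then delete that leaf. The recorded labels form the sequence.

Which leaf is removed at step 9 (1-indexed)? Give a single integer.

Answer: 6

Derivation:
Step 1: current leaves = {1,3,4,5,10}. Remove leaf 1 (neighbor: 2).
Step 2: current leaves = {3,4,5,10}. Remove leaf 3 (neighbor: 7).
Step 3: current leaves = {4,5,10}. Remove leaf 4 (neighbor: 8).
Step 4: current leaves = {5,10}. Remove leaf 5 (neighbor: 8).
Step 5: current leaves = {8,10}. Remove leaf 8 (neighbor: 11).
Step 6: current leaves = {10,11}. Remove leaf 10 (neighbor: 2).
Step 7: current leaves = {2,11}. Remove leaf 2 (neighbor: 9).
Step 8: current leaves = {9,11}. Remove leaf 9 (neighbor: 6).
Step 9: current leaves = {6,11}. Remove leaf 6 (neighbor: 7).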